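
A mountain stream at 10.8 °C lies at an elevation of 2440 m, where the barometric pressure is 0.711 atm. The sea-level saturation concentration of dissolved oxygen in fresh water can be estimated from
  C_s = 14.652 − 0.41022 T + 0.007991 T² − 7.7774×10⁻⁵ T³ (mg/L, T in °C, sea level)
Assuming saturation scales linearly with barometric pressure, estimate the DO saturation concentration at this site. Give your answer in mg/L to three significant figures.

At sea level: C_s = 14.652 − 0.41022×10.8 + 0.007991×10.8² − 7.7774×10⁻⁵×10.8³ = 11.06 mg/L.
Pressure correction: C_s' = 11.06 × 0.711 = 7.861 mg/L.

C_s ≈ 7.86 mg/L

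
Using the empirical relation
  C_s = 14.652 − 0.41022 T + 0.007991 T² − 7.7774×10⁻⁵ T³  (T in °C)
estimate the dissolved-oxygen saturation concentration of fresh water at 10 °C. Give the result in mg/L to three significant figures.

C_s ≈ 11.3 mg/L

C_s = 14.652 − 0.41022×10 + 0.007991×10² − 7.7774×10⁻⁵×10³ = 11.27 mg/L.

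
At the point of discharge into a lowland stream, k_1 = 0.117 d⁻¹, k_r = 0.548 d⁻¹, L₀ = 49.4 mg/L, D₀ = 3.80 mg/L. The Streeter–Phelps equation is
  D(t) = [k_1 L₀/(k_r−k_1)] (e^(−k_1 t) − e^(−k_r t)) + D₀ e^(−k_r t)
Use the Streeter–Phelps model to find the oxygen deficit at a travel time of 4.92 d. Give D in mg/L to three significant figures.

D ≈ 6.89 mg/L

k_1 L₀/(k_r−k_1) = 0.117×49.4/(0.548−0.117) = 5.780/0.4310 = 13.41 mg/L.
e^(−k_1 t) = e^(−0.117×4.920) = 0.5623; e^(−k_r t) = e^(−0.548×4.920) = 0.06746.
D = 13.41 × (0.5623 − 0.06746) + 3.80 × 0.06746 = 6.636 + 0.2564 = 6.893 mg/L.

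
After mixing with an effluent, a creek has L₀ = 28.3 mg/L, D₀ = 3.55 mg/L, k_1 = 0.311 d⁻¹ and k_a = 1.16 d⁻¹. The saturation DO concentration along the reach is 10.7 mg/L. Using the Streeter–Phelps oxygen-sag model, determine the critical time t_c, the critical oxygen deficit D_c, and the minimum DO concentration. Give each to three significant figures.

t_c ≈ 1.06 d; D_c ≈ 5.46 mg/L; min DO ≈ 5.24 mg/L

t_c = [1/(k_a−k_1)] ln[(k_a/k_1)(1 − D₀(k_a−k_1)/(k_1 L₀))]
= [1/(1.16−0.311)] ln[(1.16/0.311)(1 − 3.55×0.8490/(0.311×28.3))]
= (1/0.8490) ln[3.730 × 0.6576] = 1.178 × ln(2.453) = 1.178 × 0.8972 = 1.057 d.
L(t_c) = L₀ e^(−k_1 t_c) = 28.3 × 0.7199 = 20.37 mg/L, and at the critical point k_a D_c = k_1 L, so D_c = (0.311/1.16) × 20.37 = 5.462 mg/L.
Minimum DO = C_s − D_c = 10.7 − 5.462 = 5.238 mg/L.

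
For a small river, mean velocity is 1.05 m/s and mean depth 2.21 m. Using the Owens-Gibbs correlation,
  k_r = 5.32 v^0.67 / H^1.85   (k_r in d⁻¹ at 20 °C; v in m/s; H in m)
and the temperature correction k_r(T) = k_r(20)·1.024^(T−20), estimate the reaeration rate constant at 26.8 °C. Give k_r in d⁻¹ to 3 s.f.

k_r(20) = 5.32 × 1.05^0.67 / 2.21^1.85 = 5.32 × 1.033 / 4.336 = 1.268 d⁻¹.
k_r(26.8) = 1.268 × 1.024^(26.8−20) = 1.268 × 1.175 = 1.489 d⁻¹.

k_r ≈ 1.49 d⁻¹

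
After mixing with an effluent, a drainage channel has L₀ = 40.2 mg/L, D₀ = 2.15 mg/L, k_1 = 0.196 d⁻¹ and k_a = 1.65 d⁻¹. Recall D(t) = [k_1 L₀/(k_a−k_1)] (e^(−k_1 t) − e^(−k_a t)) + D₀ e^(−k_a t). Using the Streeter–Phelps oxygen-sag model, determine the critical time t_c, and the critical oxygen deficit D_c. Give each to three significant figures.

At the critical point dD/dt = 0, so k_1 L₀ e^(−k_1 t) = k_a D. Substituting D(t) from the Streeter–Phelps equation and solving for t gives
t_c = ln[(k_a/k_1)(1 − D₀(k_a−k_1)/(k_1 L₀))] / (k_a−k_1).
Here k_a−k_1 = 1.454 d⁻¹ and 1 − D₀(k_a−k_1)/(k_1 L₀) = 1 − 2.15×1.454/(0.196×40.2) = 0.6032, so
t_c = ln(8.418 × 0.6032) / 1.454 = 1.625 / 1.454 = 1.118 d.
L(t_c) = L₀ e^(−k_1 t_c) = 40.2 × 0.8033 = 32.29 mg/L, and at the critical point k_a D_c = k_1 L, so D_c = (0.196/1.65) × 32.29 = 3.836 mg/L.

t_c ≈ 1.12 d; D_c ≈ 3.84 mg/L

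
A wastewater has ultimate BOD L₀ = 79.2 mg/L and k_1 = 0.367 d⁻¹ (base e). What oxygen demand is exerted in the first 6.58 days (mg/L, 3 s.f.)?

y_t = L₀(1 − e^(−k_1 t)) = 79.2 × (1 − e^(−0.367×6.58))
= 79.2 × (1 − 0.08938) = 79.2 × 0.9106 = 72.12 mg/L.

y ≈ 72.1 mg/L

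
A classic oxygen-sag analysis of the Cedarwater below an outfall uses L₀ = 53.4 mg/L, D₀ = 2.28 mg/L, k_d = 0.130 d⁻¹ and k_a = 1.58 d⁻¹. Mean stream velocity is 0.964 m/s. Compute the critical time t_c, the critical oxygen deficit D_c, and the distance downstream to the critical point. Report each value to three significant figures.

With k_a/k_d = 12.15 and 1 − D₀(k_a−k_d)/(k_d L₀) = 0.5238,
t_c = ln(12.15 × 0.5238) / (1.58 − 0.130) = ln(6.366) / 1.450 = 1.851/1.450 = 1.277 d.
L(t_c) = L₀ e^(−k_d t_c) = 53.4 × 0.8471 = 45.23 mg/L, and at the critical point k_a D_c = k_d L, so D_c = (0.130/1.58) × 45.23 = 3.722 mg/L.
x_c = v t_c = 0.964 m/s × 1.277 d × 86400 s/d = 106300 m ≈ 106 km.

t_c ≈ 1.28 d; D_c ≈ 3.72 mg/L; x_c ≈ 106 km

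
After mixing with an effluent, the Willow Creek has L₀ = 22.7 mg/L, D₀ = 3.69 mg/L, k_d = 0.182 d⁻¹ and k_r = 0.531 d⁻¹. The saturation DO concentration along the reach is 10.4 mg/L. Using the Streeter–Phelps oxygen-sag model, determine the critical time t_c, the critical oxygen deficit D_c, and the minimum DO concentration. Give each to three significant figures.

With k_r/k_d = 2.918 and 1 − D₀(k_r−k_d)/(k_d L₀) = 0.6883,
t_c = ln(2.918 × 0.6883) / (0.531 − 0.182) = ln(2.008) / 0.3490 = 0.6972/0.3490 = 1.998 d.
D_c = (k_d/k_r) L₀ e^(−k_d t_c) = (0.182/0.531) × 22.7 × e^(−0.182×1.998) = 0.3427 × 22.7 × 0.6952 = 5.409 mg/L.
Minimum DO = C_s − D_c = 10.4 − 5.409 = 4.991 mg/L.

t_c ≈ 2.00 d; D_c ≈ 5.41 mg/L; min DO ≈ 4.99 mg/L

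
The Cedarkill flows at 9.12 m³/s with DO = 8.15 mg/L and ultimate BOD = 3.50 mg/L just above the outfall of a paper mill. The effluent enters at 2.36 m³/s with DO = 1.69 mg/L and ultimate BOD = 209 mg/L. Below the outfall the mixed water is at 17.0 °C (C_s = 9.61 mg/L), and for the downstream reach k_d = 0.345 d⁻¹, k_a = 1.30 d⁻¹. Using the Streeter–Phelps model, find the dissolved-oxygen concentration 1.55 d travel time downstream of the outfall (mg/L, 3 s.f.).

DO ≈ 1.76 mg/L

Mixed DO = (9.12×8.15 + 2.36×1.69)/(9.12+2.36) = 78.32/11.48 = 6.822 mg/L.
Mixed L₀ = (9.12×3.50 + 2.36×209)/(11.48) = 525.2/11.48 = 45.75 mg/L.
Initial deficit D₀ = C_s − DO₀ = 9.61 − 6.822 = 2.788 mg/L.
D(1.55) = [0.345×45.75/(1.30−0.345)](e^(−0.345×1.55) − e^(−1.30×1.55)) + 2.788 e^(−1.30×1.55)
= 16.53 × (0.5858 − 0.1333) + 2.788 × 0.1333 = 7.850 mg/L.
DO = 9.61 − 7.850 = 1.760 mg/L.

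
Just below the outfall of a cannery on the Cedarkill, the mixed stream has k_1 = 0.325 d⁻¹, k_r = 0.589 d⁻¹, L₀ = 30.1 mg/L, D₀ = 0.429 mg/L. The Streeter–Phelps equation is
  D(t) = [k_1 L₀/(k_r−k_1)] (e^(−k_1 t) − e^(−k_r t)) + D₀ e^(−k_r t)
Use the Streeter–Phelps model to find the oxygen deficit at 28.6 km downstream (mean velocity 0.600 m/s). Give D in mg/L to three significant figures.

Travel time t = x/v = 28.6 km / (0.600 m/s) = 28600 m / 0.600 m/s = 47670 s = 0.5517 d.
k_1 L₀/(k_r−k_1) = 0.325×30.1/(0.589−0.325) = 9.783/0.2640 = 37.05 mg/L.
e^(−k_1 t) = e^(−0.325×0.5517) = 0.8359; e^(−k_r t) = e^(−0.589×0.5517) = 0.7226.
D = 37.05 × (0.8359 − 0.7226) + 0.429 × 0.7226 = 4.198 + 0.3100 = 4.508 mg/L.

D ≈ 4.51 mg/L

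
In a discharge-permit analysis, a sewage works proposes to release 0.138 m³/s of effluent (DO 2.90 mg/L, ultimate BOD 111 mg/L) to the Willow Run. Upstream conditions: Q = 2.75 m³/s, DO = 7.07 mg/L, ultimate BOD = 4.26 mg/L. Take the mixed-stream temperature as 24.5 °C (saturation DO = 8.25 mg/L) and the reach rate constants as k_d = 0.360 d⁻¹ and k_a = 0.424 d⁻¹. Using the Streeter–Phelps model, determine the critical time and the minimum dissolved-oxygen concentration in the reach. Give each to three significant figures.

t_c ≈ 2.14 d; minimum DO ≈ 4.57 mg/L

Mixed DO = (2.75×7.07 + 0.138×2.90)/(2.75+0.138) = 19.84/2.888 = 6.871 mg/L.
Mixed L₀ = (2.75×4.26 + 0.138×111)/(2.888) = 27.03/2.888 = 9.360 mg/L.
Initial deficit D₀ = C_s − DO₀ = 8.25 − 6.871 = 1.379 mg/L.
t_c = (1/0.06400) ln[(0.424/0.360)(1 − 1.379×0.06400/(0.360×9.360))] = 15.62 × ln(1.147) = 2.142 d.
D_c = (0.360/0.424) × 9.360 × e^(−0.360×2.142) = 0.8491 × 9.360 × 0.4625 = 3.676 mg/L.
Minimum DO = 8.25 − 3.676 = 4.574 mg/L.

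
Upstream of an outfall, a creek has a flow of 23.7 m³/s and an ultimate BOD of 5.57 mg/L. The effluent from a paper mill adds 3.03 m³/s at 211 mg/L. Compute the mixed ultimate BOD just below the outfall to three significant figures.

Flow-weighted mixing: C = (Q_r C_r + Q_w C_w)/(Q_r + Q_w)
= (23.7×5.57 + 3.03×211)/(23.7 + 3.03) = 771.3/26.73 = 28.86 mg/L.

28.9 mg/L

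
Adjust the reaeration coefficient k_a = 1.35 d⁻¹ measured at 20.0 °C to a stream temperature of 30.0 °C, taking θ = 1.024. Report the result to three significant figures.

k_a(T₂) = k_a(T₁) · θ^(T₂−T₁) = 1.35 × 1.024^(30.0−20.0)
= 1.35 × 1.024^10.0 = 1.35 × 1.268 = 1.711 d⁻¹.

k_a ≈ 1.71 d⁻¹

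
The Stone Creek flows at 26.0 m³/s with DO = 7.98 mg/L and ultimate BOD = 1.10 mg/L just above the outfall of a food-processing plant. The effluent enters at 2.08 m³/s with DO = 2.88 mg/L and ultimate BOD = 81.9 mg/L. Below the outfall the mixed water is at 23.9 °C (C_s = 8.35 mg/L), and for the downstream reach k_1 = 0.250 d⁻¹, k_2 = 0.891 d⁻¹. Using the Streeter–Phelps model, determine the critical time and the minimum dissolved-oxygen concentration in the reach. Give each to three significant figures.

Mixed DO = (26.0×7.98 + 2.08×2.88)/(26.0+2.08) = 213.5/28.08 = 7.602 mg/L.
Mixed L₀ = (26.0×1.10 + 2.08×81.9)/(28.08) = 199.0/28.08 = 7.085 mg/L.
Initial deficit D₀ = C_s − DO₀ = 8.35 − 7.602 = 0.7478 mg/L.
t_c = (1/0.6410) ln[(0.891/0.250)(1 − 0.7478×0.6410/(0.250×7.085))] = 1.560 × ln(2.600) = 1.490 d.
D_c = (0.250/0.891) × 7.085 × e^(−0.250×1.490) = 0.2806 × 7.085 × 0.6889 = 1.370 mg/L.
Minimum DO = 8.35 − 1.370 = 6.980 mg/L.

t_c ≈ 1.49 d; minimum DO ≈ 6.98 mg/L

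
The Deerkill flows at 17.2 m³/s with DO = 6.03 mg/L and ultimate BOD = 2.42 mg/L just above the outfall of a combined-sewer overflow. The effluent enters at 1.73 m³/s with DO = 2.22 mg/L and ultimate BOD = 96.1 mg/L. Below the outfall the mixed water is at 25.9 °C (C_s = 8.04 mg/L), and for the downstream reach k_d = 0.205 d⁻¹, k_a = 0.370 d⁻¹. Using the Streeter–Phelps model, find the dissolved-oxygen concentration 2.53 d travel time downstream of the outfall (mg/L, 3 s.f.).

Mixed DO = (17.2×6.03 + 1.73×2.22)/(17.2+1.73) = 107.6/18.93 = 5.682 mg/L.
Mixed L₀ = (17.2×2.42 + 1.73×96.1)/(18.93) = 207.9/18.93 = 10.98 mg/L.
Initial deficit D₀ = C_s − DO₀ = 8.04 − 5.682 = 2.358 mg/L.
D(2.53) = [0.205×10.98/(0.370−0.205)](e^(−0.205×2.53) − e^(−0.370×2.53)) + 2.358 e^(−0.370×2.53)
= 13.64 × (0.5953 − 0.3922) + 2.358 × 0.3922 = 3.697 mg/L.
DO = 8.04 − 3.697 = 4.343 mg/L.

DO ≈ 4.34 mg/L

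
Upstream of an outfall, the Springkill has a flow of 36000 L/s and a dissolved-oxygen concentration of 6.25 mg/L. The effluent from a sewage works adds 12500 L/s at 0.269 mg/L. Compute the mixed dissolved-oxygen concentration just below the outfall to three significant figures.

Flow-weighted mixing: C = (Q_r C_r + Q_w C_w)/(Q_r + Q_w)
= (36000×6.25 + 12500×0.269)/(36000 + 12500) = 228400/48500 = 4.709 mg/L.

4.71 mg/L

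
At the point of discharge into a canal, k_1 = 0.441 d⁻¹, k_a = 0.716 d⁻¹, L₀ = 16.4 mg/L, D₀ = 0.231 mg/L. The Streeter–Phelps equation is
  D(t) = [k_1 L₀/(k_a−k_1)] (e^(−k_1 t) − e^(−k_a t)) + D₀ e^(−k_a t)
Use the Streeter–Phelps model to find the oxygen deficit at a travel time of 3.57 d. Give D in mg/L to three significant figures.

k_1 L₀/(k_a−k_1) = 0.441×16.4/(0.716−0.441) = 7.232/0.2750 = 26.30 mg/L.
e^(−k_1 t) = e^(−0.441×3.570) = 0.2071; e^(−k_a t) = e^(−0.716×3.570) = 0.07761.
D = 26.30 × (0.2071 − 0.07761) + 0.231 × 0.07761 = 3.407 + 0.01793 = 3.425 mg/L.

D ≈ 3.42 mg/L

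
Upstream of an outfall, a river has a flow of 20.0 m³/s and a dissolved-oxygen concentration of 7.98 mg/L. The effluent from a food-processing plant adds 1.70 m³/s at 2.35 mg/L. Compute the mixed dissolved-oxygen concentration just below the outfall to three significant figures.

Flow-weighted mixing: C = (Q_r C_r + Q_w C_w)/(Q_r + Q_w)
= (20.0×7.98 + 1.70×2.35)/(20.0 + 1.70) = 163.6/21.70 = 7.539 mg/L.

7.54 mg/L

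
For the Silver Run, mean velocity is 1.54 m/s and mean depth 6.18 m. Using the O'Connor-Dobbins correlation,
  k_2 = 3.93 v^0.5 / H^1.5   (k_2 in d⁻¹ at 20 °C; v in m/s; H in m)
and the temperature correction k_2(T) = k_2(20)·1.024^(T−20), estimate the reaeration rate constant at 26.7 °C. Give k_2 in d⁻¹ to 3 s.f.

k_2(20) = 3.93 × 1.54^0.5 / 6.18^1.5 = 3.93 × 1.241 / 15.36 = 0.3174 d⁻¹.
k_2(26.7) = 0.3174 × 1.024^(26.7−20) = 0.3174 × 1.172 = 0.3721 d⁻¹.

k_2 ≈ 0.372 d⁻¹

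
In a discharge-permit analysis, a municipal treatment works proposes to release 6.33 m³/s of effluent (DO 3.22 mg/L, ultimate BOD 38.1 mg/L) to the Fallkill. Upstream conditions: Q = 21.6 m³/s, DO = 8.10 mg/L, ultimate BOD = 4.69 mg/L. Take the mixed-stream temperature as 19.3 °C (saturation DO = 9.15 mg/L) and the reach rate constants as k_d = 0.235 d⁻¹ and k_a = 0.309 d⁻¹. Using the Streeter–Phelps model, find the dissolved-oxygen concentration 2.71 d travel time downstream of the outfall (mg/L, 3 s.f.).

Mixed DO = (21.6×8.10 + 6.33×3.22)/(21.6+6.33) = 195.3/27.93 = 6.994 mg/L.
Mixed L₀ = (21.6×4.69 + 6.33×38.1)/(27.93) = 342.5/27.93 = 12.26 mg/L.
Initial deficit D₀ = C_s − DO₀ = 9.15 − 6.994 = 2.156 mg/L.
D(2.71) = [0.235×12.26/(0.309−0.235)](e^(−0.235×2.71) − e^(−0.309×2.71)) + 2.156 e^(−0.309×2.71)
= 38.94 × (0.5290 − 0.4328) + 2.156 × 0.4328 = 4.676 mg/L.
DO = 9.15 − 4.676 = 4.474 mg/L.

DO ≈ 4.47 mg/L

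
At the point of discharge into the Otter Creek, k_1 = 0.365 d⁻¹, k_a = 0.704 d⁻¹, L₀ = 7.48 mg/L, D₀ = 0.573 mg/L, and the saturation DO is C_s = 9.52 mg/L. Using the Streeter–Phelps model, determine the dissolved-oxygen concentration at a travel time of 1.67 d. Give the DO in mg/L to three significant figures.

k_1 L₀/(k_a−k_1) = 0.365×7.48/(0.704−0.365) = 2.730/0.3390 = 8.054 mg/L.
e^(−k_1 t) = e^(−0.365×1.670) = 0.5436; e^(−k_a t) = e^(−0.704×1.670) = 0.3086.
D = 8.054 × (0.5436 − 0.3086) + 0.573 × 0.3086 = 1.893 + 0.1768 = 2.069 mg/L.
DO = C_s − D = 9.52 − 2.069 = 7.451 mg/L.

DO ≈ 7.45 mg/L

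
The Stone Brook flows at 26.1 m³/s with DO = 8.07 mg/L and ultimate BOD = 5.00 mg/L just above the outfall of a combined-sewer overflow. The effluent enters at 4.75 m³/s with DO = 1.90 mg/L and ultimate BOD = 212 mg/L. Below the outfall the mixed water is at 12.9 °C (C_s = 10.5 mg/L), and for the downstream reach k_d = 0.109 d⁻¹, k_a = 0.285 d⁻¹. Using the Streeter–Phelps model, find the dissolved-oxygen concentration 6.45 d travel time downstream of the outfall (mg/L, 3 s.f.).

Mixed DO = (26.1×8.07 + 4.75×1.90)/(26.1+4.75) = 219.7/30.85 = 7.120 mg/L.
Mixed L₀ = (26.1×5.00 + 4.75×212)/(30.85) = 1138/30.85 = 36.87 mg/L.
Initial deficit D₀ = C_s − DO₀ = 10.5 − 7.120 = 3.380 mg/L.
D(6.45) = [0.109×36.87/(0.285−0.109)](e^(−0.109×6.45) − e^(−0.285×6.45)) + 3.380 e^(−0.285×6.45)
= 22.84 × (0.4951 − 0.1591) + 3.380 × 0.1591 = 8.210 mg/L.
DO = 10.5 − 8.210 = 2.290 mg/L.

DO ≈ 2.29 mg/L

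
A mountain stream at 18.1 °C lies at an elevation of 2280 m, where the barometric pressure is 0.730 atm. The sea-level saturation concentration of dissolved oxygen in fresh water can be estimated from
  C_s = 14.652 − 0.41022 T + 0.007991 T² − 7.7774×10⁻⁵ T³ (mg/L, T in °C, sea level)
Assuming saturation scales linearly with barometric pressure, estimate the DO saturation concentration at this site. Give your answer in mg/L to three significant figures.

At sea level: C_s = 14.652 − 0.41022×18.1 + 0.007991×18.1² − 7.7774×10⁻⁵×18.1³ = 9.384 mg/L.
Pressure correction: C_s' = 9.384 × 0.730 = 6.850 mg/L.

C_s ≈ 6.85 mg/L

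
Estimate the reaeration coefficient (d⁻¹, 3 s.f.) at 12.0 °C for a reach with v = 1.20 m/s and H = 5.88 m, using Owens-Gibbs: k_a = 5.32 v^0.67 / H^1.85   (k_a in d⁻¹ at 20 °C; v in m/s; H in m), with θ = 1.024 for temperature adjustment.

k_a ≈ 0.188 d⁻¹

k_a(20) = 5.32 × 1.20^0.67 / 5.88^1.85 = 5.32 × 1.130 / 26.51 = 0.2268 d⁻¹.
k_a(12.0) = 0.2268 × 1.024^(12.0−20) = 0.2268 × 0.8272 = 0.1876 d⁻¹.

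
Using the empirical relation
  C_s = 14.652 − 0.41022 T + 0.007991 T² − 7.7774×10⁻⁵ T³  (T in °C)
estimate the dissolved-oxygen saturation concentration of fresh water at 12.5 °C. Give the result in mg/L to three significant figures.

C_s ≈ 10.6 mg/L

C_s = 14.652 − 0.41022×12.5 + 0.007991×12.5² − 7.7774×10⁻⁵×12.5³ = 10.62 mg/L.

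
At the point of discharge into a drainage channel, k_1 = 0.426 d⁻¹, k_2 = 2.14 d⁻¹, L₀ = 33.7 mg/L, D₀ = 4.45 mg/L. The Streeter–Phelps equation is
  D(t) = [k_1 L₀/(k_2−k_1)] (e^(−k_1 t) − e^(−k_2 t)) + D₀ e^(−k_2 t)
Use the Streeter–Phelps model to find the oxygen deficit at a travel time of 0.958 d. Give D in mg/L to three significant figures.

k_1 L₀/(k_2−k_1) = 0.426×33.7/(2.14−0.426) = 14.36/1.714 = 8.376 mg/L.
e^(−k_1 t) = e^(−0.426×0.9580) = 0.6649; e^(−k_2 t) = e^(−2.14×0.9580) = 0.1287.
D = 8.376 × (0.6649 − 0.1287) + 4.45 × 0.1287 = 4.491 + 0.5728 = 5.064 mg/L.

D ≈ 5.06 mg/L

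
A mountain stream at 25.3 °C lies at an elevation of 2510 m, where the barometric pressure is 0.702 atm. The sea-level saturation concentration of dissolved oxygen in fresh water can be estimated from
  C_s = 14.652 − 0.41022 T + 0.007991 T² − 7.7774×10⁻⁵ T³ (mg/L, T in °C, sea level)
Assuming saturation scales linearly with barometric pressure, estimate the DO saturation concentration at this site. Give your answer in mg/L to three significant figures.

At sea level: C_s = 14.652 − 0.41022×25.3 + 0.007991×25.3² − 7.7774×10⁻⁵×25.3³ = 8.129 mg/L.
Pressure correction: C_s' = 8.129 × 0.702 = 5.706 mg/L.

C_s ≈ 5.71 mg/L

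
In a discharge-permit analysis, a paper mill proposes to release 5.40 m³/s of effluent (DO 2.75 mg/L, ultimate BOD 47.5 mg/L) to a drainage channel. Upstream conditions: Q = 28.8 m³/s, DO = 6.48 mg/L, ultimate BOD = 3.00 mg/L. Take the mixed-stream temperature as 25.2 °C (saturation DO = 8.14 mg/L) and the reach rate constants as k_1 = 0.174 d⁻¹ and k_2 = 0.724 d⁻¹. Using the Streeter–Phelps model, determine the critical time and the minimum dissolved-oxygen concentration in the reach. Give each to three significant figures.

t_c ≈ 0.348 d; minimum DO ≈ 5.87 mg/L

Mixed DO = (28.8×6.48 + 5.40×2.75)/(28.8+5.40) = 201.5/34.20 = 5.891 mg/L.
Mixed L₀ = (28.8×3.00 + 5.40×47.5)/(34.20) = 342.9/34.20 = 10.03 mg/L.
Initial deficit D₀ = C_s − DO₀ = 8.14 − 5.891 = 2.249 mg/L.
t_c = (1/0.5500) ln[(0.724/0.174)(1 − 2.249×0.5500/(0.174×10.03))] = 1.818 × ln(1.211) = 0.3478 d.
D_c = (0.174/0.724) × 10.03 × e^(−0.174×0.3478) = 0.2403 × 10.03 × 0.9413 = 2.268 mg/L.
Minimum DO = 8.14 − 2.268 = 5.872 mg/L.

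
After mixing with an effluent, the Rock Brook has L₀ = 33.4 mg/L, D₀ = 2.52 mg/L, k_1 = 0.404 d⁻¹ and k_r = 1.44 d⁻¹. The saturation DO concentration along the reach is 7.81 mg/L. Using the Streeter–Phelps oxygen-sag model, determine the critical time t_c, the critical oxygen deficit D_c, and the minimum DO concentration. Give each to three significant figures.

At the critical point dD/dt = 0, so k_1 L₀ e^(−k_1 t) = k_r D. Substituting D(t) from the Streeter–Phelps equation and solving for t gives
t_c = ln[(k_r/k_1)(1 − D₀(k_r−k_1)/(k_1 L₀))] / (k_r−k_1).
Here k_r−k_1 = 1.036 d⁻¹ and 1 − D₀(k_r−k_1)/(k_1 L₀) = 1 − 2.52×1.036/(0.404×33.4) = 0.8065, so
t_c = ln(3.564 × 0.8065) / 1.036 = 1.056 / 1.036 = 1.019 d.
L(t_c) = L₀ e^(−k_1 t_c) = 33.4 × 0.6625 = 22.13 mg/L, and at the critical point k_r D_c = k_1 L, so D_c = (0.404/1.44) × 22.13 = 6.208 mg/L.
Minimum DO = C_s − D_c = 7.81 − 6.208 = 1.602 mg/L.

t_c ≈ 1.02 d; D_c ≈ 6.21 mg/L; min DO ≈ 1.60 mg/L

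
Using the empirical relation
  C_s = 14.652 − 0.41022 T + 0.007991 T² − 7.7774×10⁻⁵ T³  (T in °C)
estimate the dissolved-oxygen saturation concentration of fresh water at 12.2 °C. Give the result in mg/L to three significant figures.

C_s ≈ 10.7 mg/L

C_s = 14.652 − 0.41022×12.2 + 0.007991×12.2² − 7.7774×10⁻⁵×12.2³ = 10.70 mg/L.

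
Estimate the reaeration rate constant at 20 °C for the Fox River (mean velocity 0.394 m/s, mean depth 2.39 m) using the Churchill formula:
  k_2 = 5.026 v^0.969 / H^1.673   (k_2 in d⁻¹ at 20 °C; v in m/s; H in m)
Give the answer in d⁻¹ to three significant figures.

k_2 ≈ 0.474 d⁻¹

k_2 = 5.026 × 0.394^0.969 / 2.39^1.673 = 5.026 × 0.4055 / 4.296 = 0.4745 d⁻¹.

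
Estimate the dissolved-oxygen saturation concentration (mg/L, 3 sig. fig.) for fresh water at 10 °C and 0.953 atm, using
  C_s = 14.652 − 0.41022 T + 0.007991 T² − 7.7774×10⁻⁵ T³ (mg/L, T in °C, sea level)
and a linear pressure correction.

At sea level: C_s = 14.652 − 0.41022×10 + 0.007991×10² − 7.7774×10⁻⁵×10³ = 11.27 mg/L.
Pressure correction: C_s' = 11.27 × 0.953 = 10.74 mg/L.

C_s ≈ 10.7 mg/L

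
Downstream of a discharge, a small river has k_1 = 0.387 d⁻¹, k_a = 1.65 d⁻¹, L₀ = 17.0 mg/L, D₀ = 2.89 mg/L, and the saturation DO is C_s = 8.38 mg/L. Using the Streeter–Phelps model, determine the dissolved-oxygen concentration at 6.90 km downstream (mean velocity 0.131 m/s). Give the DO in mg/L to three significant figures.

Travel time t = x/v = 6.90 km / (0.131 m/s) = 6900 m / 0.131 m/s = 52670 s = 0.6096 d.
k_1 L₀/(k_a−k_1) = 0.387×17.0/(1.65−0.387) = 6.579/1.263 = 5.209 mg/L.
e^(−k_1 t) = e^(−0.387×0.6096) = 0.7898; e^(−k_a t) = e^(−1.65×0.6096) = 0.3657.
D = 5.209 × (0.7898 − 0.3657) + 2.89 × 0.3657 = 2.209 + 1.057 = 3.266 mg/L.
DO = C_s − D = 8.38 − 3.266 = 5.114 mg/L.

DO ≈ 5.11 mg/L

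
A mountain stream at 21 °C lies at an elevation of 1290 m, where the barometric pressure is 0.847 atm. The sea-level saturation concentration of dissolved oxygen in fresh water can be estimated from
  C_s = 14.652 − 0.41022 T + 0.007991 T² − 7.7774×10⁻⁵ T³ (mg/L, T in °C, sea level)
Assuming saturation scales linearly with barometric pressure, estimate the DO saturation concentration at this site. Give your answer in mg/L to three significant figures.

C_s ≈ 7.49 mg/L

At sea level: C_s = 14.652 − 0.41022×21 + 0.007991×21² − 7.7774×10⁻⁵×21³ = 8.841 mg/L.
Pressure correction: C_s' = 8.841 × 0.847 = 7.488 mg/L.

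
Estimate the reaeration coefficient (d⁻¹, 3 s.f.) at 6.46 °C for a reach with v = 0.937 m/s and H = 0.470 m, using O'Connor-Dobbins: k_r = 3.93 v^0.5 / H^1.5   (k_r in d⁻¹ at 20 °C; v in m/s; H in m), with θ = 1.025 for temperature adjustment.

k_r ≈ 8.45 d⁻¹

k_r(20) = 3.93 × 0.937^0.5 / 0.470^1.5 = 3.93 × 0.9680 / 0.3222 = 11.81 d⁻¹.
k_r(6.46) = 11.81 × 1.025^(6.46−20) = 11.81 × 0.7158 = 8.451 d⁻¹.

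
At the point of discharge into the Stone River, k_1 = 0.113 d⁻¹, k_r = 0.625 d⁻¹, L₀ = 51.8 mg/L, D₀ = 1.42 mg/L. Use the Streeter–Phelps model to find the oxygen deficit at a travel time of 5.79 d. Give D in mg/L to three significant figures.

k_1 L₀/(k_r−k_1) = 0.113×51.8/(0.625−0.113) = 5.853/0.5120 = 11.43 mg/L.
e^(−k_1 t) = e^(−0.113×5.790) = 0.5198; e^(−k_r t) = e^(−0.625×5.790) = 0.02682.
D = 11.43 × (0.5198 − 0.02682) + 1.42 × 0.02682 = 5.636 + 0.03808 = 5.674 mg/L.

D ≈ 5.67 mg/L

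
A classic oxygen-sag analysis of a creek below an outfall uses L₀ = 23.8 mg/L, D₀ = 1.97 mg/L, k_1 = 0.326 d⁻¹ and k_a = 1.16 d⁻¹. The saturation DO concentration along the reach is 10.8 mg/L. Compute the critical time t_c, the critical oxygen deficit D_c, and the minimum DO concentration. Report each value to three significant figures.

t_c = [1/(k_a−k_1)] ln[(k_a/k_1)(1 − D₀(k_a−k_1)/(k_1 L₀))]
= [1/(1.16−0.326)] ln[(1.16/0.326)(1 − 1.97×0.8340/(0.326×23.8))]
= (1/0.8340) ln[3.558 × 0.7882] = 1.199 × ln(2.805) = 1.199 × 1.031 = 1.237 d.
L(t_c) = L₀ e^(−k_1 t_c) = 23.8 × 0.6682 = 15.90 mg/L, and at the critical point k_a D_c = k_1 L, so D_c = (0.326/1.16) × 15.90 = 4.469 mg/L.
Minimum DO = C_s − D_c = 10.8 − 4.469 = 6.331 mg/L.

t_c ≈ 1.24 d; D_c ≈ 4.47 mg/L; min DO ≈ 6.33 mg/L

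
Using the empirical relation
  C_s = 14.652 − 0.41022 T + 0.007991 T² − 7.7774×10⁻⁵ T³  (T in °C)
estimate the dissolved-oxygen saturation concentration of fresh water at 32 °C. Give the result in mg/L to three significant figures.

C_s = 14.652 − 0.41022×32 + 0.007991×32² − 7.7774×10⁻⁵×32³ = 7.159 mg/L.

C_s ≈ 7.16 mg/L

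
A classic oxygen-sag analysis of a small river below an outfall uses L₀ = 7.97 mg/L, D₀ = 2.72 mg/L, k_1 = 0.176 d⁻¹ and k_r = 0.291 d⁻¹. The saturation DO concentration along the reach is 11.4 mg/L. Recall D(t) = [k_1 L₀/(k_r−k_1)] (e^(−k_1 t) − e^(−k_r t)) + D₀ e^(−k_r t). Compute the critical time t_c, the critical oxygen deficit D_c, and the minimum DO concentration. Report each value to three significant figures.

t_c ≈ 2.18 d; D_c ≈ 3.29 mg/L; min DO ≈ 8.11 mg/L

At the critical point dD/dt = 0, so k_1 L₀ e^(−k_1 t) = k_r D. Substituting D(t) from the Streeter–Phelps equation and solving for t gives
t_c = ln[(k_r/k_1)(1 − D₀(k_r−k_1)/(k_1 L₀))] / (k_r−k_1).
Here k_r−k_1 = 0.1150 d⁻¹ and 1 − D₀(k_r−k_1)/(k_1 L₀) = 1 − 2.72×0.1150/(0.176×7.97) = 0.7770, so
t_c = ln(1.653 × 0.7770) / 0.1150 = 0.2505 / 0.1150 = 2.179 d.
L(t_c) = L₀ e^(−k_1 t_c) = 7.97 × 0.6815 = 5.432 mg/L, and at the critical point k_r D_c = k_1 L, so D_c = (0.176/0.291) × 5.432 = 3.285 mg/L.
Minimum DO = C_s − D_c = 11.4 − 3.285 = 8.115 mg/L.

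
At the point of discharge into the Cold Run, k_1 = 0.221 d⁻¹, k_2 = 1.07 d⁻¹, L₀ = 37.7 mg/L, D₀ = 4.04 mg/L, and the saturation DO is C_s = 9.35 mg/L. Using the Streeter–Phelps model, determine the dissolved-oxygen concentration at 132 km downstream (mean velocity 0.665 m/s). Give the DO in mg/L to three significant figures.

Travel time t = x/v = 132 km / (0.665 m/s) = 132000 m / 0.665 m/s = 198500 s = 2.297 d.
k_1 L₀/(k_2−k_1) = 0.221×37.7/(1.07−0.221) = 8.332/0.8490 = 9.814 mg/L.
e^(−k_1 t) = e^(−0.221×2.297) = 0.6019; e^(−k_2 t) = e^(−1.07×2.297) = 0.08559.
D = 9.814 × (0.6019 − 0.08559) + 4.04 × 0.08559 = 5.066 + 0.3458 = 5.412 mg/L.
DO = C_s − D = 9.35 − 5.412 = 3.938 mg/L.

DO ≈ 3.94 mg/L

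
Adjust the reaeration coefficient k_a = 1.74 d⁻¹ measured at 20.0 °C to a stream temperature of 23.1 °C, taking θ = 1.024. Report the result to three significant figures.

k_a ≈ 1.87 d⁻¹

k_a(T₂) = k_a(T₁) · θ^(T₂−T₁) = 1.74 × 1.024^(23.1−20.0)
= 1.74 × 1.024^3.10 = 1.74 × 1.076 = 1.873 d⁻¹.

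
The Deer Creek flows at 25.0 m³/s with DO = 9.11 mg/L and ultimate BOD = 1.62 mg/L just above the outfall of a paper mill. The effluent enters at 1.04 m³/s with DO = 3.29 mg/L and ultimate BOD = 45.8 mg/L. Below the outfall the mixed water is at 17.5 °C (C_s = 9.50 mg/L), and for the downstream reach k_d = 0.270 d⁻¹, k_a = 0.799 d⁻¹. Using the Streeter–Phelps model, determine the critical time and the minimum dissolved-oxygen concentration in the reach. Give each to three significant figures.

t_c ≈ 1.21 d; minimum DO ≈ 8.67 mg/L

Mixed DO = (25.0×9.11 + 1.04×3.29)/(25.0+1.04) = 231.2/26.04 = 8.878 mg/L.
Mixed L₀ = (25.0×1.62 + 1.04×45.8)/(26.04) = 88.13/26.04 = 3.384 mg/L.
Initial deficit D₀ = C_s − DO₀ = 9.50 − 8.878 = 0.6224 mg/L.
t_c = (1/0.5290) ln[(0.799/0.270)(1 − 0.6224×0.5290/(0.270×3.384))] = 1.890 × ln(1.893) = 1.206 d.
D_c = (0.270/0.799) × 3.384 × e^(−0.270×1.206) = 0.3379 × 3.384 × 0.7220 = 0.8258 mg/L.
Minimum DO = 9.50 − 0.8258 = 8.674 mg/L.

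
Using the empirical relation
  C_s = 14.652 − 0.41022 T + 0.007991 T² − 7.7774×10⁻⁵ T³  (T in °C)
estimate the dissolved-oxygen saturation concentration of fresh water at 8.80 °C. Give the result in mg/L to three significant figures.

C_s ≈ 11.6 mg/L

C_s = 14.652 − 0.41022×8.80 + 0.007991×8.80² − 7.7774×10⁻⁵×8.80³ = 11.61 mg/L.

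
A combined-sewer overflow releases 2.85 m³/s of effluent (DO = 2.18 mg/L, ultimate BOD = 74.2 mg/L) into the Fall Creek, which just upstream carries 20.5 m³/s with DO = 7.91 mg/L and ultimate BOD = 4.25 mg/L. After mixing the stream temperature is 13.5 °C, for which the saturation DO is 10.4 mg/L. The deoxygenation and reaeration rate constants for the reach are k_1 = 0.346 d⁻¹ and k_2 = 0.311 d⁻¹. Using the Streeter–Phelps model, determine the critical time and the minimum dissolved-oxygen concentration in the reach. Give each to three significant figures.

Mixed DO = (20.5×7.91 + 2.85×2.18)/(20.5+2.85) = 168.4/23.35 = 7.211 mg/L.
Mixed L₀ = (20.5×4.25 + 2.85×74.2)/(23.35) = 298.6/23.35 = 12.79 mg/L.
Initial deficit D₀ = C_s − DO₀ = 10.4 − 7.211 = 3.189 mg/L.
t_c = (1/-0.03500) ln[(0.311/0.346)(1 − 3.189×-0.03500/(0.346×12.79))] = -28.57 × ln(0.9215) = 2.335 d.
D_c = (0.346/0.311) × 12.79 × e^(−0.346×2.335) = 1.113 × 12.79 × 0.4458 = 6.342 mg/L.
Minimum DO = 10.4 − 6.342 = 4.058 mg/L.

t_c ≈ 2.34 d; minimum DO ≈ 4.06 mg/L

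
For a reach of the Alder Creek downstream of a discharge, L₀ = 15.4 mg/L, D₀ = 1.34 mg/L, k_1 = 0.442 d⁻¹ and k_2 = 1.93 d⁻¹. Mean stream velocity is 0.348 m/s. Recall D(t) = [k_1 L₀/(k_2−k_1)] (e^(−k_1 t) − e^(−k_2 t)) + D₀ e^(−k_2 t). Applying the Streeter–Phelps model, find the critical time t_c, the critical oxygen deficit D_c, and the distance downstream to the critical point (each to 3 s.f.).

t_c ≈ 0.758 d; D_c ≈ 2.52 mg/L; x_c ≈ 22.8 km

t_c = [1/(k_2−k_1)] ln[(k_2/k_1)(1 − D₀(k_2−k_1)/(k_1 L₀))]
= [1/(1.93−0.442)] ln[(1.93/0.442)(1 − 1.34×1.488/(0.442×15.4))]
= (1/1.488) ln[4.367 × 0.7071] = 0.6720 × ln(3.087) = 0.6720 × 1.127 = 0.7576 d.
D_c = (k_1/k_2) L₀ e^(−k_1 t_c) = (0.442/1.93) × 15.4 × e^(−0.442×0.7576) = 0.2290 × 15.4 × 0.7154 = 2.523 mg/L.
x_c = v t_c = 0.348 m/s × 0.7576 d × 86400 s/d = 22780 m ≈ 22.8 km.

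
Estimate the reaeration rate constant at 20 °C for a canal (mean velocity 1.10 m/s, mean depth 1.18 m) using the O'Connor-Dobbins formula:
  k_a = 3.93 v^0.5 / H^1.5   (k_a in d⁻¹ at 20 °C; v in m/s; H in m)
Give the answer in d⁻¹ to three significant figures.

k_a ≈ 3.22 d⁻¹

k_a = 3.93 × 1.10^0.5 / 1.18^1.5 = 3.93 × 1.049 / 1.282 = 3.216 d⁻¹.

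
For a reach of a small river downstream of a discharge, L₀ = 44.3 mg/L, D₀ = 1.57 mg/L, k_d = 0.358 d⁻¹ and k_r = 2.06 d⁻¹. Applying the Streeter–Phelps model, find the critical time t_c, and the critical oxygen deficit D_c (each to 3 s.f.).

At the critical point dD/dt = 0, so k_d L₀ e^(−k_d t) = k_r D. Substituting D(t) from the Streeter–Phelps equation and solving for t gives
t_c = ln[(k_r/k_d)(1 − D₀(k_r−k_d)/(k_d L₀))] / (k_r−k_d).
Here k_r−k_d = 1.702 d⁻¹ and 1 − D₀(k_r−k_d)/(k_d L₀) = 1 − 1.57×1.702/(0.358×44.3) = 0.8315, so
t_c = ln(5.754 × 0.8315) / 1.702 = 1.565 / 1.702 = 0.9198 d.
D_c = (k_d/k_r) L₀ e^(−k_d t_c) = (0.358/2.06) × 44.3 × e^(−0.358×0.9198) = 0.1738 × 44.3 × 0.7194 = 5.539 mg/L.

t_c ≈ 0.920 d; D_c ≈ 5.54 mg/L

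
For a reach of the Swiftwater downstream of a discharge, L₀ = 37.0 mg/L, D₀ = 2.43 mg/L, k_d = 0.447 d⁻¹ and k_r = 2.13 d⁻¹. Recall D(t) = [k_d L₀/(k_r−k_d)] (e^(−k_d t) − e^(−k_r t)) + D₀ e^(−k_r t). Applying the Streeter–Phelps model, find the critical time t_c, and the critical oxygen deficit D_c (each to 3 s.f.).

With k_r/k_d = 4.765 and 1 − D₀(k_r−k_d)/(k_d L₀) = 0.7527,
t_c = ln(4.765 × 0.7527) / (2.13 − 0.447) = ln(3.587) / 1.683 = 1.277/1.683 = 0.7589 d.
D_c = (k_d/k_r) L₀ e^(−k_d t_c) = (0.447/2.13) × 37.0 × e^(−0.447×0.7589) = 0.2099 × 37.0 × 0.7123 = 5.531 mg/L.

t_c ≈ 0.759 d; D_c ≈ 5.53 mg/L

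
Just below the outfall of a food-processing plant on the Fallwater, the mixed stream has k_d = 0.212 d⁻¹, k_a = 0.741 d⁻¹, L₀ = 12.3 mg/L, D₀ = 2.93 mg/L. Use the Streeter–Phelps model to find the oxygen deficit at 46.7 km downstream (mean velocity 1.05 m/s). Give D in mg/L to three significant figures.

Travel time t = x/v = 46.7 km / (1.05 m/s) = 46700 m / 1.05 m/s = 44480 s = 0.5148 d.
k_d L₀/(k_a−k_d) = 0.212×12.3/(0.741−0.212) = 2.608/0.5290 = 4.929 mg/L.
e^(−k_d t) = e^(−0.212×0.5148) = 0.8966; e^(−k_a t) = e^(−0.741×0.5148) = 0.6829.
D = 4.929 × (0.8966 − 0.6829) + 2.93 × 0.6829 = 1.054 + 2.001 = 3.054 mg/L.

D ≈ 3.05 mg/L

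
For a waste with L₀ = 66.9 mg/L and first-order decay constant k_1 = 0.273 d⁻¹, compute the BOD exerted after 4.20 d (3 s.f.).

y_t = L₀(1 − e^(−k_1 t)) = 66.9 × (1 − e^(−0.273×4.20))
= 66.9 × (1 − 0.3177) = 66.9 × 0.6823 = 45.64 mg/L.

y ≈ 45.6 mg/L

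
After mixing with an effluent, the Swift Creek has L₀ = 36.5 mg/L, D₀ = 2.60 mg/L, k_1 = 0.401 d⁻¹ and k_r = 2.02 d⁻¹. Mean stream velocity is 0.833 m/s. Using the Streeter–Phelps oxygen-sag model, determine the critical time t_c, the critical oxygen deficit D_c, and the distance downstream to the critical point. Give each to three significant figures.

t_c ≈ 0.789 d; D_c ≈ 5.28 mg/L; x_c ≈ 56.8 km

With k_r/k_1 = 5.037 and 1 − D₀(k_r−k_1)/(k_1 L₀) = 0.7124,
t_c = ln(5.037 × 0.7124) / (2.02 − 0.401) = ln(3.589) / 1.619 = 1.278/1.619 = 0.7892 d.
L(t_c) = L₀ e^(−k_1 t_c) = 36.5 × 0.7287 = 26.60 mg/L, and at the critical point k_r D_c = k_1 L, so D_c = (0.401/2.02) × 26.60 = 5.280 mg/L.
x_c = v t_c = 0.833 m/s × 0.7892 d × 86400 s/d = 56800 m ≈ 56.8 km.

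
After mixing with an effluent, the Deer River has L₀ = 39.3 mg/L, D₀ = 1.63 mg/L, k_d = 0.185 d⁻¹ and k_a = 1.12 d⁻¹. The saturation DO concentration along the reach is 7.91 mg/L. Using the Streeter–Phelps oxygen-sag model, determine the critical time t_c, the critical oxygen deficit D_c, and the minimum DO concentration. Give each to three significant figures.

t_c ≈ 1.67 d; D_c ≈ 4.76 mg/L; min DO ≈ 3.15 mg/L

At the critical point dD/dt = 0, so k_d L₀ e^(−k_d t) = k_a D. Substituting D(t) from the Streeter–Phelps equation and solving for t gives
t_c = ln[(k_a/k_d)(1 − D₀(k_a−k_d)/(k_d L₀))] / (k_a−k_d).
Here k_a−k_d = 0.9350 d⁻¹ and 1 − D₀(k_a−k_d)/(k_d L₀) = 1 − 1.63×0.9350/(0.185×39.3) = 0.7904, so
t_c = ln(6.054 × 0.7904) / 0.9350 = 1.565 / 0.9350 = 1.674 d.
L(t_c) = L₀ e^(−k_d t_c) = 39.3 × 0.7336 = 28.83 mg/L, and at the critical point k_a D_c = k_d L, so D_c = (0.185/1.12) × 28.83 = 4.762 mg/L.
Minimum DO = C_s − D_c = 7.91 − 4.762 = 3.148 mg/L.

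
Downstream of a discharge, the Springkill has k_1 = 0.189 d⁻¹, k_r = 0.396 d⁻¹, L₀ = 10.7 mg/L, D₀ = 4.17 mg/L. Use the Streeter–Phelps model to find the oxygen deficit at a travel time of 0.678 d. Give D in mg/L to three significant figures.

D ≈ 4.31 mg/L

k_1 L₀/(k_r−k_1) = 0.189×10.7/(0.396−0.189) = 2.022/0.2070 = 9.770 mg/L.
e^(−k_1 t) = e^(−0.189×0.6780) = 0.8797; e^(−k_r t) = e^(−0.396×0.6780) = 0.7645.
D = 9.770 × (0.8797 − 0.7645) + 4.17 × 0.7645 = 1.125 + 3.188 = 4.314 mg/L.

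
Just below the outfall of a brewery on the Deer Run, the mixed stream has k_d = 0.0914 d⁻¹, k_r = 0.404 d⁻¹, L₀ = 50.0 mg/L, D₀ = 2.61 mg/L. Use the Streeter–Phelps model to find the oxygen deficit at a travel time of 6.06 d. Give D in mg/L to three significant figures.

k_d L₀/(k_r−k_d) = 0.0914×50.0/(0.404−0.0914) = 4.570/0.3126 = 14.62 mg/L.
e^(−k_d t) = e^(−0.0914×6.060) = 0.5747; e^(−k_r t) = e^(−0.404×6.060) = 0.08645.
D = 14.62 × (0.5747 − 0.08645) + 2.61 × 0.08645 = 7.138 + 0.2256 = 7.364 mg/L.

D ≈ 7.36 mg/L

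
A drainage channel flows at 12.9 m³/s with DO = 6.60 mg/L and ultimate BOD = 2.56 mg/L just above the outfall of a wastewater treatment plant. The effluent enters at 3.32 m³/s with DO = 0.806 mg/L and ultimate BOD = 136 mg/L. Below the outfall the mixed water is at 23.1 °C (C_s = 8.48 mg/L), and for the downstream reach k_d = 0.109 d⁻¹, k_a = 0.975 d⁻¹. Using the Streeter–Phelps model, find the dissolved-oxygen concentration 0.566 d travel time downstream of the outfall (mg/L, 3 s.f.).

Mixed DO = (12.9×6.60 + 3.32×0.806)/(12.9+3.32) = 87.82/16.22 = 5.414 mg/L.
Mixed L₀ = (12.9×2.56 + 3.32×136)/(16.22) = 484.5/16.22 = 29.87 mg/L.
Initial deficit D₀ = C_s − DO₀ = 8.48 − 5.414 = 3.066 mg/L.
D(0.566) = [0.109×29.87/(0.975−0.109)](e^(−0.109×0.566) − e^(−0.975×0.566)) + 3.066 e^(−0.975×0.566)
= 3.760 × (0.9402 − 0.5759) + 3.066 × 0.5759 = 3.135 mg/L.
DO = 8.48 − 3.135 = 5.345 mg/L.

DO ≈ 5.34 mg/L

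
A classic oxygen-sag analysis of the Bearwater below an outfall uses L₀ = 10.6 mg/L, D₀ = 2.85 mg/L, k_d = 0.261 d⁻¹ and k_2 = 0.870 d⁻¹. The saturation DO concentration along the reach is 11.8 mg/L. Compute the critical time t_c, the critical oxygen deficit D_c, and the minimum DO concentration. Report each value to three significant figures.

At the critical point dD/dt = 0, so k_d L₀ e^(−k_d t) = k_2 D. Substituting D(t) from the Streeter–Phelps equation and solving for t gives
t_c = ln[(k_2/k_d)(1 − D₀(k_2−k_d)/(k_d L₀))] / (k_2−k_d).
Here k_2−k_d = 0.6090 d⁻¹ and 1 − D₀(k_2−k_d)/(k_d L₀) = 1 − 2.85×0.6090/(0.261×10.6) = 0.3726, so
t_c = ln(3.333 × 0.3726) / 0.6090 = 0.2168 / 0.6090 = 0.3560 d.
L(t_c) = L₀ e^(−k_d t_c) = 10.6 × 0.9113 = 9.659 mg/L, and at the critical point k_2 D_c = k_d L, so D_c = (0.261/0.870) × 9.659 = 2.898 mg/L.
Minimum DO = C_s − D_c = 11.8 − 2.898 = 8.902 mg/L.

t_c ≈ 0.356 d; D_c ≈ 2.90 mg/L; min DO ≈ 8.90 mg/L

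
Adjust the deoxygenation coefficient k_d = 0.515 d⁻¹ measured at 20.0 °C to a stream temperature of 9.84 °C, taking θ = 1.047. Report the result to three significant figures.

k_d(T₂) = k_d(T₁) · θ^(T₂−T₁) = 0.515 × 1.047^(9.84−20.0)
= 0.515 × 1.047^-10.2 = 0.515 × 0.6271 = 0.3230 d⁻¹.

k_d ≈ 0.323 d⁻¹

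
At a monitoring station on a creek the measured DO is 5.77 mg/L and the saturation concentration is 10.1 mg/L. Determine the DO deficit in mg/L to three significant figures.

D = C_s − C = 10.1 − 5.77 = 4.33 mg/L.

D ≈ 4.33 mg/L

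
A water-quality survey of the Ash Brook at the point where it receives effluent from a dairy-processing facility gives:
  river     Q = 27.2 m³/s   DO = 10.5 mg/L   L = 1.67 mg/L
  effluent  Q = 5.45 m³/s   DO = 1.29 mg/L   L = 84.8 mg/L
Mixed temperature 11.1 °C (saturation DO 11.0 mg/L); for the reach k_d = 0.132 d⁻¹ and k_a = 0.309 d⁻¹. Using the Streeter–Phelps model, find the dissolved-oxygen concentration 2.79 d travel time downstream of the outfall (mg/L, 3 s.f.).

Mixed DO = (27.2×10.5 + 5.45×1.29)/(27.2+5.45) = 292.6/32.65 = 8.963 mg/L.
Mixed L₀ = (27.2×1.67 + 5.45×84.8)/(32.65) = 507.6/32.65 = 15.55 mg/L.
Initial deficit D₀ = C_s − DO₀ = 11.0 − 8.963 = 2.037 mg/L.
D(2.79) = [0.132×15.55/(0.309−0.132)](e^(−0.132×2.79) − e^(−0.309×2.79)) + 2.037 e^(−0.309×2.79)
= 11.59 × (0.6919 − 0.4223) + 2.037 × 0.4223 = 3.987 mg/L.
DO = 11.0 − 3.987 = 7.013 mg/L.

DO ≈ 7.01 mg/L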